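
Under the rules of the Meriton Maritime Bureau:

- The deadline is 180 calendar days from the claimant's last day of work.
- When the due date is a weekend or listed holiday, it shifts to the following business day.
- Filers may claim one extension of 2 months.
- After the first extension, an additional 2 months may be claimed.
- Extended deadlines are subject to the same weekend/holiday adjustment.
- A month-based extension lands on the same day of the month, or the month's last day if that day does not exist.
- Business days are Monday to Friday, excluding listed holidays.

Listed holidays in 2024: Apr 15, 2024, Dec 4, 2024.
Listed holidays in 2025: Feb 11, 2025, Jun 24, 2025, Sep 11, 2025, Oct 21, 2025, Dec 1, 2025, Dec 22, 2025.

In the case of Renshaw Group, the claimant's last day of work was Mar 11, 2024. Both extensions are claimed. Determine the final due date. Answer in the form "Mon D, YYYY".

180 calendar days after Mar 11, 2024 is Sep 7, 2024.
Sep 7, 2024 falls on a Saturday. Rolling to the next business day gives Sep 9, 2024, a Monday.
Applying the 2 months extension: 2 months after Sep 9, 2024 is Nov 9, 2024.
Nov 9, 2024 is a Saturday, so it moves to the next business day, Nov 11, 2024 (Monday).
The 2 months extension carries Nov 11, 2024 to Jan 11, 2025.
Jan 11, 2025 is a Saturday, so it moves to the next business day, Jan 13, 2025 (Monday).
Final deadline: Jan 13, 2025.

Jan 13, 2025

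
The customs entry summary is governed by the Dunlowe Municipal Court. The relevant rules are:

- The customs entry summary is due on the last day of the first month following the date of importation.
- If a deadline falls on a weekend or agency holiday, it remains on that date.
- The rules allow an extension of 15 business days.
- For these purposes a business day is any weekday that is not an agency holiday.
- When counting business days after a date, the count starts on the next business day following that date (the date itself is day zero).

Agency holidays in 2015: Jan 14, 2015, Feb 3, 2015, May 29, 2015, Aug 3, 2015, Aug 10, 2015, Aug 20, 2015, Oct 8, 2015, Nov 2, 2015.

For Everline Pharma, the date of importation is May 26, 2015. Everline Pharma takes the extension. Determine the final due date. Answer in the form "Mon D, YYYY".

1 month after May 26, 2015 falls in June 2015; the last day of that month is Jun 30, 2015.
No adjustment is made for weekends or holidays, so Jun 30, 2015 stands.
Counting 15 further business days from Jun 30, 2015 reaches Jul 21, 2015.
No adjustment is made for weekends or holidays, so Jul 21, 2015 stands.
So the filing is due Jul 21, 2015.

Jul 21, 2015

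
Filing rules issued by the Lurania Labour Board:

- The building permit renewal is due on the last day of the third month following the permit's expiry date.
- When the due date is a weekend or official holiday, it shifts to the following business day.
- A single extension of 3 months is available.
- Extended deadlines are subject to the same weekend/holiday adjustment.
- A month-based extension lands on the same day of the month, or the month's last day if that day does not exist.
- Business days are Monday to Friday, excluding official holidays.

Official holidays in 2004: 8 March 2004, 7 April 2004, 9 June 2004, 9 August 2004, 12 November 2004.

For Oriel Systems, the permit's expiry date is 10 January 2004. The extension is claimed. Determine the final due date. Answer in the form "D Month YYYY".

The third month after 10 January 2004 is April 2004, whose last day is 30 April 2004.
Since 30 April 2004 is a Friday and not a holiday, the date is unchanged.
Applying the 3 months extension: 3 months after 30 April 2004 is 30 July 2004.
Since 30 July 2004 is a Friday and not a holiday, the date is unchanged.
Final deadline: 30 July 2004.

30 July 2004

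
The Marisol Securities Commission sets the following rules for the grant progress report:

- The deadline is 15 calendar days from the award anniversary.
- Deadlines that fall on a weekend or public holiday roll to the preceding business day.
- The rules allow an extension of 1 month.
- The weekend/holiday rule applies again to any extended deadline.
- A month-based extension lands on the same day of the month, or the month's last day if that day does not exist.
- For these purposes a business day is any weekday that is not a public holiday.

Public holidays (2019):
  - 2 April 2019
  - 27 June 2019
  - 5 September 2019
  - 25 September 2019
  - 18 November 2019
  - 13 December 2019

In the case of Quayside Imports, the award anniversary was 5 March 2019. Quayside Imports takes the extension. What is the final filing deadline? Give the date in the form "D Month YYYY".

19 April 2019

Adding 15 calendar days to 5 March 2019 gives 20 March 2019.
Since 20 March 2019 is a Wednesday and not a holiday, the date is unchanged.
Applying the 1 month extension: 1 month after 20 March 2019 is 20 April 2019.
20 April 2019 is a Saturday; the preceding business day is 19 April 2019 (Friday).
Final deadline: 19 April 2019.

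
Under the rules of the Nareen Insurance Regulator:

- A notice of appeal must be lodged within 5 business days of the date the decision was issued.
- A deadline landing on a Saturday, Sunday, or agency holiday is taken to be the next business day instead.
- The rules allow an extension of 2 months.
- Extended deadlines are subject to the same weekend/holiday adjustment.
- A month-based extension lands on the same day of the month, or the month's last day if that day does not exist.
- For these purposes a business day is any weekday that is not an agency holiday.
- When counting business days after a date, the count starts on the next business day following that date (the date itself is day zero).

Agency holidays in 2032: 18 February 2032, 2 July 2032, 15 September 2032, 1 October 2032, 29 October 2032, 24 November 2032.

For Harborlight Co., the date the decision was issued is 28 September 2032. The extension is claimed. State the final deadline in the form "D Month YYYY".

6 December 2032

5 business days after 28 September 2032, excluding weekends and holidays, is 6 October 2032.
Since 6 October 2032 is a Wednesday and not a holiday, the date is unchanged.
The 2 months extension carries 6 October 2032 to 6 December 2032.
Since 6 December 2032 is a Monday and not a holiday, the date is unchanged.
So the filing is due 6 December 2032.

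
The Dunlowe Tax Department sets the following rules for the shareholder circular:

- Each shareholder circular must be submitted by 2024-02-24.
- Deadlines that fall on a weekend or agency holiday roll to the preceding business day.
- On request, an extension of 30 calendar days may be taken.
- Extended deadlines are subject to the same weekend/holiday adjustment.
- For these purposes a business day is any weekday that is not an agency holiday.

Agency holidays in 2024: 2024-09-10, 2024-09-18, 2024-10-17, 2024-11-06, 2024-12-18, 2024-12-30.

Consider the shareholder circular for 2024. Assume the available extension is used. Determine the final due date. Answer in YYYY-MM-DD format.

2024-03-22

The stated deadline is 2024-02-24.
Because 2024-02-24 is a Saturday, the deadline becomes 2024-02-23 (Friday).
Applying the 30-calendar-day extension: 2024-02-23 + 30 days = 2024-03-24.
Because 2024-03-24 is a Sunday, the deadline becomes 2024-03-22 (Friday).
So the filing is due 2024-03-22.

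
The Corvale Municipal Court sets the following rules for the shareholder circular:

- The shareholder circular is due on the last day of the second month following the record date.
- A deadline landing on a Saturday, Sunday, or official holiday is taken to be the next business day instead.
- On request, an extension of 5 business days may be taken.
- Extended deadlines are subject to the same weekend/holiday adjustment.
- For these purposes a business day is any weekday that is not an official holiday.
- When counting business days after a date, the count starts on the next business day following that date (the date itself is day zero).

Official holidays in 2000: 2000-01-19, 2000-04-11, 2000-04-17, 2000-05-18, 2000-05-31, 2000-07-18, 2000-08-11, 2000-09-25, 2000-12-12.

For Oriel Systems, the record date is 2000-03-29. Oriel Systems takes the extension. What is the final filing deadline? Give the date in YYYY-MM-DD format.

2 months after 2000-03-29 is May 2000; that month ends on 2000-05-31.
2000-05-31 is a listed holiday, so it moves to the next business day, 2000-06-01 (Thursday).
Counting 5 further business days from 2000-06-01 reaches 2000-06-08.
2000-06-08 falls on a Thursday, which is a business day, so no adjustment is needed.
Deadline: 2000-06-08.

2000-06-08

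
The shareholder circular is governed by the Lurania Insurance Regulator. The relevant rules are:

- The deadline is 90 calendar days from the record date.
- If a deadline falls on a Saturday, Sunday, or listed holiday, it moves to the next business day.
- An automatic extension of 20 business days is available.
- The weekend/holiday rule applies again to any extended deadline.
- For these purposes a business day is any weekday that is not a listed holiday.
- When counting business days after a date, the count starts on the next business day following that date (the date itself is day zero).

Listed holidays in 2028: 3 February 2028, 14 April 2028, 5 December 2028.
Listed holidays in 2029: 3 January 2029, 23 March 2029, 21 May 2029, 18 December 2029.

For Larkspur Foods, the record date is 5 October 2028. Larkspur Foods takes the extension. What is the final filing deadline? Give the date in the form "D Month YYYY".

From 5 October 2028, 90 calendar days later is 3 January 2029.
3 January 2029 is a listed holiday; the next business day is 4 January 2029 (Thursday).
Counting 20 further business days from 4 January 2029 reaches 1 February 2029.
1 February 2029 falls on a Thursday, which is a business day, so no adjustment is needed.
Deadline: 1 February 2029.

1 February 2029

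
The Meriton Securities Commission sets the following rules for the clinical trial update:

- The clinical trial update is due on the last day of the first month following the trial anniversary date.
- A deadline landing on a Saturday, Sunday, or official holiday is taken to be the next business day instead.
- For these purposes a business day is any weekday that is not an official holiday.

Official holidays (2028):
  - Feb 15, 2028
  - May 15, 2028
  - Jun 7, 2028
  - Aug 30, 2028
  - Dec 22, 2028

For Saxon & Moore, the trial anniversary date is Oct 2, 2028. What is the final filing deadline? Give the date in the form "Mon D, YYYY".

The first month after Oct 2, 2028 is November 2028, whose last day is Nov 30, 2028.
Since Nov 30, 2028 is a Thursday and not a holiday, the date is unchanged.
Deadline: Nov 30, 2028.

Nov 30, 2028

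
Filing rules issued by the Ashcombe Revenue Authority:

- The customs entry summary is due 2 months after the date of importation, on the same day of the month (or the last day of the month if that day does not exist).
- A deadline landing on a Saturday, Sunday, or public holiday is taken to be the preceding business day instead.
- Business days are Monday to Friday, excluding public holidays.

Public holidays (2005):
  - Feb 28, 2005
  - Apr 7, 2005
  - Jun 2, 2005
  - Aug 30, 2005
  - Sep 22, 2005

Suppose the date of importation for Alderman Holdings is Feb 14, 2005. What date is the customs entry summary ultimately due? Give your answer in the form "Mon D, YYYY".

Moving 2 months forward from Feb 14, 2005 on the corresponding day gives Apr 14, 2005.
Apr 14, 2005 (Thursday) is already a business day.
Final deadline: Apr 14, 2005.

Apr 14, 2005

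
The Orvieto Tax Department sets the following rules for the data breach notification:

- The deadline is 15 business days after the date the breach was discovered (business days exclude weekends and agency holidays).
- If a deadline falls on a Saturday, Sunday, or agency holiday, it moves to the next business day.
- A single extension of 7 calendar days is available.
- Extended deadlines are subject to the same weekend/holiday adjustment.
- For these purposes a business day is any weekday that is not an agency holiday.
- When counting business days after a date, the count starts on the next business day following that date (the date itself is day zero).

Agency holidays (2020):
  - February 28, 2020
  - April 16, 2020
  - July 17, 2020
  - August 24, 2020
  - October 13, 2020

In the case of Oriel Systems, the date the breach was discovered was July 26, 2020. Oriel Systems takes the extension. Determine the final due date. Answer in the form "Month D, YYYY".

August 21, 2020

15 business days after July 26, 2020, excluding weekends and holidays, is August 14, 2020.
August 14, 2020 is a Friday and not a listed holiday, so it stands.
With the 7-day extension, August 14, 2020 becomes August 21, 2020.
August 21, 2020 (Friday) is already a business day.
The final due date is August 21, 2020.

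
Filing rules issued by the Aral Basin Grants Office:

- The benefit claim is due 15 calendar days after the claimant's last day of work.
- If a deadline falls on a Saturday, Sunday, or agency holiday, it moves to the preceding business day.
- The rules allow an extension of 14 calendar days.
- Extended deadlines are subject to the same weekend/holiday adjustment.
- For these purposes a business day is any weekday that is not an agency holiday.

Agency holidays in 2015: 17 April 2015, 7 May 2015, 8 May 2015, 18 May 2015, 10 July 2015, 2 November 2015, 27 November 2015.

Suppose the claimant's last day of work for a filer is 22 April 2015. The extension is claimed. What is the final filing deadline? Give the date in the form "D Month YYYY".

20 May 2015

Adding 15 calendar days to 22 April 2015 gives 7 May 2015.
Because 7 May 2015 is a listed holiday, the deadline becomes 6 May 2015 (Wednesday).
Applying the 14-calendar-day extension: 6 May 2015 + 14 days = 20 May 2015.
20 May 2015 is a Wednesday and not a listed holiday, so it stands.
So the filing is due 20 May 2015.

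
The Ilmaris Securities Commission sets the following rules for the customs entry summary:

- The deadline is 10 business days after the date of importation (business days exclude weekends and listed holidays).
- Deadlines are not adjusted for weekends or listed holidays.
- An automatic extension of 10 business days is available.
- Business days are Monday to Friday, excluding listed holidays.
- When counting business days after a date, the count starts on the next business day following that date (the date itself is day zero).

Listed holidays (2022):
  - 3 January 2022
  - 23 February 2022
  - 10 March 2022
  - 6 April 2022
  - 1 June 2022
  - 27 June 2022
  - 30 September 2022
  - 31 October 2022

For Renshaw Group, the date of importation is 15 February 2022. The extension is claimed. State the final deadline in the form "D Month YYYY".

17 March 2022

10 business days after 15 February 2022, excluding weekends and holidays, is 2 March 2022.
2 March 2022 is a Wednesday; no weekend or holiday adjustment applies.
Applying the 10-business-day extension: 10 business days after 2 March 2022 is 17 March 2022.
No adjustment is made for weekends or holidays, so 17 March 2022 stands.
Deadline: 17 March 2022.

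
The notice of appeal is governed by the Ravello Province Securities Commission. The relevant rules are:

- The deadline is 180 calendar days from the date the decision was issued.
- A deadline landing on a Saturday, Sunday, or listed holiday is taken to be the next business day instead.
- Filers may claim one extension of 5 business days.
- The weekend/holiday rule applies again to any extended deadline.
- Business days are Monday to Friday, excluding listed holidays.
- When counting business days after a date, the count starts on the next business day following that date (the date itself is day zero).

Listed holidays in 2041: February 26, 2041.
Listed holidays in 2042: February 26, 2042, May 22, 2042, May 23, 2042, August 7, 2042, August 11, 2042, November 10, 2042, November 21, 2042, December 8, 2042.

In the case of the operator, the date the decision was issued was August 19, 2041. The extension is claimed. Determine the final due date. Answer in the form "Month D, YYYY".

February 24, 2042

180 calendar days after August 19, 2041 is February 15, 2042.
February 15, 2042 is a Saturday; the next business day is February 17, 2042 (Monday).
The 5-business-day extension runs from February 17, 2042 to February 24, 2042.
February 24, 2042 is a Monday and not a listed holiday, so it stands.
Final deadline: February 24, 2042.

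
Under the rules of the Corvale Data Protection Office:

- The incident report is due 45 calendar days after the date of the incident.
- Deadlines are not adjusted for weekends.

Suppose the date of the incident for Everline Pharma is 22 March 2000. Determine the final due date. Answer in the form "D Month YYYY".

6 May 2000

From 22 March 2000, 45 calendar days later is 6 May 2000.
6 May 2000 is a Saturday; no weekend or holiday adjustment applies.
The final due date is 6 May 2000.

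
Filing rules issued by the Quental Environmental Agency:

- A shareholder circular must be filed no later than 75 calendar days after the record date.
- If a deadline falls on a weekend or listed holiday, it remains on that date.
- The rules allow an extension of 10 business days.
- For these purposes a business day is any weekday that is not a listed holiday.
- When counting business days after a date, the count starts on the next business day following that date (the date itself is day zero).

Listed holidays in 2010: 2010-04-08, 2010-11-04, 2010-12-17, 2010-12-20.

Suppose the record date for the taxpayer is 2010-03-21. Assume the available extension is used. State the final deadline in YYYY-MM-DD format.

Trigger date 2010-03-21 + 75 calendar days = 2010-06-04.
No adjustment is made for weekends or holidays, so 2010-06-04 stands.
The 10-business-day extension runs from 2010-06-04 to 2010-06-18.
No adjustment is made for weekends or holidays, so 2010-06-18 stands.
The final due date is 2010-06-18.

2010-06-18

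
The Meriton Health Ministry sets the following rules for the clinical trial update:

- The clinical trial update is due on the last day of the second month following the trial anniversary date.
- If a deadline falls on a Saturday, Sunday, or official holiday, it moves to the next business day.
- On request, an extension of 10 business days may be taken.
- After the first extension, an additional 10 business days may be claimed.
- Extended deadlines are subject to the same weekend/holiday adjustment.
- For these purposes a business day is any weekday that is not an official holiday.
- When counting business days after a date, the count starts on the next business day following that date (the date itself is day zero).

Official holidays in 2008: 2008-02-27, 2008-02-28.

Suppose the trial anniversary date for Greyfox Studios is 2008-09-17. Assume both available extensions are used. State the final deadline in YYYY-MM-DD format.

2008-12-29

2 months after 2008-09-17 falls in November 2008; the last day of that month is 2008-11-30.
Because 2008-11-30 is a Sunday, the deadline becomes 2008-12-01 (Monday).
Applying the 10-business-day extension: 10 business days after 2008-12-01 is 2008-12-15.
2008-12-15 is a Monday and not a listed holiday, so it stands.
Counting 10 further business days from 2008-12-15 reaches 2008-12-29.
Since 2008-12-29 is a Monday and not a holiday, the date is unchanged.
The final due date is 2008-12-29.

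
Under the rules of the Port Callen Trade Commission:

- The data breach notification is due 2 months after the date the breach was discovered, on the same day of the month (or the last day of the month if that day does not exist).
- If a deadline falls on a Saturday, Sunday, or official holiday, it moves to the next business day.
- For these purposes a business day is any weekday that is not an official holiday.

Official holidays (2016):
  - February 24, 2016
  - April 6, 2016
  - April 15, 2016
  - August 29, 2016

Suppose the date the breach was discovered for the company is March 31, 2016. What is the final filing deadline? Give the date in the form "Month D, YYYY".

May 31, 2016

2 months from March 31, 2016 is May 31, 2016.
Since May 31, 2016 is a Tuesday and not a holiday, the date is unchanged.
The final due date is May 31, 2016.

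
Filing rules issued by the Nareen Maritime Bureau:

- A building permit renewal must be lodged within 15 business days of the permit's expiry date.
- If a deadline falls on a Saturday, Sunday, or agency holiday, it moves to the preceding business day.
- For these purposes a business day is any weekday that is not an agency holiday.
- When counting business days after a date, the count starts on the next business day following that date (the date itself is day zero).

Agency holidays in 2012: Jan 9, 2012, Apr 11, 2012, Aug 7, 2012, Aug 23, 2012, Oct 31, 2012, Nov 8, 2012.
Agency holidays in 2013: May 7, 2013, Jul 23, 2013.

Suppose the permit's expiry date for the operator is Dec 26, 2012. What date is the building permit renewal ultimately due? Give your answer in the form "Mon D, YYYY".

15 business days after Dec 26, 2012, excluding weekends and holidays, is Jan 16, 2013.
Jan 16, 2013 falls on a Wednesday, which is a business day, so no adjustment is needed.
Final deadline: Jan 16, 2013.

Jan 16, 2013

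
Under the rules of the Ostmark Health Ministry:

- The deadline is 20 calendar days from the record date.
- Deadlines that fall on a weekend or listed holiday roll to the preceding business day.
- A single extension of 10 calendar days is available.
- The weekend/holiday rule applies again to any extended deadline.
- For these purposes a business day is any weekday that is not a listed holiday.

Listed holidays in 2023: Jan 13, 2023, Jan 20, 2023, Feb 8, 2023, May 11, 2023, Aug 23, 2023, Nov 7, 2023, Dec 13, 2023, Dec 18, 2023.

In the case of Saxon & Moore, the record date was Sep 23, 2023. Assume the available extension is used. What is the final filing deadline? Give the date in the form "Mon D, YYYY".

Trigger date Sep 23, 2023 + 20 calendar days = Oct 13, 2023.
Oct 13, 2023 is a Friday and not a listed holiday, so it stands.
Add the 10 calendar-day extension to Oct 13, 2023: Oct 23, 2023.
Oct 23, 2023 (Monday) is already a business day.
Final deadline: Oct 23, 2023.

Oct 23, 2023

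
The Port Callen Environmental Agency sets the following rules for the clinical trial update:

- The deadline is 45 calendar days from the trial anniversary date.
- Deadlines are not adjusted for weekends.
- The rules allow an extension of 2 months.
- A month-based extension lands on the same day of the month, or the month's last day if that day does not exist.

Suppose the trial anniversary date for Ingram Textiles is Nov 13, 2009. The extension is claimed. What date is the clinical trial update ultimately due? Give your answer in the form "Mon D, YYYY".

Trigger date Nov 13, 2009 + 45 calendar days = Dec 28, 2009.
Dec 28, 2009 falls on a Monday. The rules make no weekend/holiday allowance, so it remains Dec 28, 2009.
Applying the 2 months extension: 2 months after Dec 28, 2009 is Feb 28, 2010.
No adjustment is made for weekends or holidays, so Feb 28, 2010 stands.
The final due date is Feb 28, 2010.

Feb 28, 2010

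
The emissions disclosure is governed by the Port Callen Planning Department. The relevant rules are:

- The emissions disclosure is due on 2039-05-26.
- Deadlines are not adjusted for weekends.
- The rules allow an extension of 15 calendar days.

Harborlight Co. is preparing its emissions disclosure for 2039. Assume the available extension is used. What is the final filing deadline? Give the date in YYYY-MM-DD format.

2039-06-10

The statutory due date is 2039-05-26.
2039-05-26 falls on a Thursday. The rules make no weekend/holiday allowance, so it remains 2039-05-26.
The 15-calendar-day extension moves the deadline from 2039-05-26 to 2039-06-10.
2039-06-10 falls on a Friday. The rules make no weekend/holiday allowance, so it remains 2039-06-10.
Final deadline: 2039-06-10.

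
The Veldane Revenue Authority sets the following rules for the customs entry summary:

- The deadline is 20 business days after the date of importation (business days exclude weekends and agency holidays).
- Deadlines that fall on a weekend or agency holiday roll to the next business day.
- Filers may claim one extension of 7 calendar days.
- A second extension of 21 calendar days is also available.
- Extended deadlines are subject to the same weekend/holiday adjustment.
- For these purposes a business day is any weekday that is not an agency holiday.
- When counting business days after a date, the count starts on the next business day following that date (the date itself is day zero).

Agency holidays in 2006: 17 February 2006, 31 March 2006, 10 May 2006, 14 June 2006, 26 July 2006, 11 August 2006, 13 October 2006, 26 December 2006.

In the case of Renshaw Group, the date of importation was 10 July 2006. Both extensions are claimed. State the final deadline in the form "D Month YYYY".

5 September 2006

Starting the day after 10 July 2006 and counting 20 business days lands on 8 August 2006.
8 August 2006 falls on a Tuesday, which is a business day, so no adjustment is needed.
Add the 7 calendar-day extension to 8 August 2006: 15 August 2006.
Since 15 August 2006 is a Tuesday and not a holiday, the date is unchanged.
The 21-calendar-day extension moves the deadline from 15 August 2006 to 5 September 2006.
5 September 2006 falls on a Tuesday, which is a business day, so no adjustment is needed.
So the filing is due 5 September 2006.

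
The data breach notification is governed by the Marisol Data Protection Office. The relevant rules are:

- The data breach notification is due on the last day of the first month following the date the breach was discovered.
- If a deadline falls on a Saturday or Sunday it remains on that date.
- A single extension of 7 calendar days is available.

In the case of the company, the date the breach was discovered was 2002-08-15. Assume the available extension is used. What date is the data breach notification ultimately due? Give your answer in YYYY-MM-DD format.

2002-10-07

1 month after 2002-08-15 is September 2002; that month ends on 2002-09-30.
2002-09-30 is a Monday; no weekend or holiday adjustment applies.
Add the 7 calendar-day extension to 2002-09-30: 2002-10-07.
2002-10-07 is a Monday; no weekend or holiday adjustment applies.
So the filing is due 2002-10-07.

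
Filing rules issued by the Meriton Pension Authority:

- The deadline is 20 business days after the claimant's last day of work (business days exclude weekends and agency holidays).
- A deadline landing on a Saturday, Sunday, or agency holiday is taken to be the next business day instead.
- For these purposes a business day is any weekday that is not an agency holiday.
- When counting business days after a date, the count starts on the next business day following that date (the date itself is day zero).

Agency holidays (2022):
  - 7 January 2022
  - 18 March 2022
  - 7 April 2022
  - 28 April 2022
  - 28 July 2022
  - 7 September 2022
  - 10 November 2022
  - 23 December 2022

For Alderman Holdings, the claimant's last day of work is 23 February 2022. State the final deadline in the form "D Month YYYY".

24 March 2022

Starting the day after 23 February 2022 and counting 20 business days lands on 24 March 2022.
Since 24 March 2022 is a Thursday and not a holiday, the date is unchanged.
So the filing is due 24 March 2022.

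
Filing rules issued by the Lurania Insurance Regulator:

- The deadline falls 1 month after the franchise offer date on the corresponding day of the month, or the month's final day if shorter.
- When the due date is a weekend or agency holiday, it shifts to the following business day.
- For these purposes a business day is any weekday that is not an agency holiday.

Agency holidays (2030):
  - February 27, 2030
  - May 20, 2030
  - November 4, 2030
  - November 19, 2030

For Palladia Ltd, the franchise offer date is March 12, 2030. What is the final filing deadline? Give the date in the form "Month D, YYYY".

April 12, 2030

1 month from March 12, 2030 is April 12, 2030.
Since April 12, 2030 is a Friday and not a holiday, the date is unchanged.
Deadline: April 12, 2030.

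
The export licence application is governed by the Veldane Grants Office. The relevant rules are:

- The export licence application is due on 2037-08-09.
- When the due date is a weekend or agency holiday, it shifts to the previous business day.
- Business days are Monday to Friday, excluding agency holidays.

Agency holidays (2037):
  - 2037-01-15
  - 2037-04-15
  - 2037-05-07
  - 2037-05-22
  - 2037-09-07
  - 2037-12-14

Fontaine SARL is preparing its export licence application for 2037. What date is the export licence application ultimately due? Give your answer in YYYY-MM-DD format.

2037-08-07

The statutory due date is 2037-08-09.
Because 2037-08-09 is a Sunday, the deadline becomes 2037-08-07 (Friday).
Deadline: 2037-08-07.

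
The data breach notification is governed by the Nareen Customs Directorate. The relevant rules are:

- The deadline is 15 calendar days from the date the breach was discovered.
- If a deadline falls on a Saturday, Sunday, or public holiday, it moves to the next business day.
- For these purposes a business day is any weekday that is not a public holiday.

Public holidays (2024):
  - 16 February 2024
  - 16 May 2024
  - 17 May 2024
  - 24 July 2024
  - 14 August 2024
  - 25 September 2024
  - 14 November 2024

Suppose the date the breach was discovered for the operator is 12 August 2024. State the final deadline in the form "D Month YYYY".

27 August 2024

Adding 15 calendar days to 12 August 2024 gives 27 August 2024.
27 August 2024 is a Tuesday and not a listed holiday, so it stands.
Final deadline: 27 August 2024.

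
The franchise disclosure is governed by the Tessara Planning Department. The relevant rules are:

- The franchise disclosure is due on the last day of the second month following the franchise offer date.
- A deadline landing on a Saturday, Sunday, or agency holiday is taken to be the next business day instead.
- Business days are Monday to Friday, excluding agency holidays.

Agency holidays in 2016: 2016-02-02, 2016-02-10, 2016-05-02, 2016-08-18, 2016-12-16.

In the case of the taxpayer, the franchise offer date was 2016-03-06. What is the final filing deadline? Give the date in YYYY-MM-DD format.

2 months after 2016-03-06 is May 2016; that month ends on 2016-05-31.
Since 2016-05-31 is a Tuesday and not a holiday, the date is unchanged.
So the filing is due 2016-05-31.

2016-05-31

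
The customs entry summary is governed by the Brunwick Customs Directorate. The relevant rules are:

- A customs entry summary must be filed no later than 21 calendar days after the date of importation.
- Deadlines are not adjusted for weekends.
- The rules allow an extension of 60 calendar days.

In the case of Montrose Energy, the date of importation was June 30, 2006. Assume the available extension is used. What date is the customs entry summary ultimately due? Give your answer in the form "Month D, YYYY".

September 19, 2006

Adding 21 calendar days to June 30, 2006 gives July 21, 2006.
July 21, 2006 falls on a Friday. The rules make no weekend/holiday allowance, so it remains July 21, 2006.
Add the 60 calendar-day extension to July 21, 2006: September 19, 2006.
No adjustment is made for weekends or holidays, so September 19, 2006 stands.
Final deadline: September 19, 2006.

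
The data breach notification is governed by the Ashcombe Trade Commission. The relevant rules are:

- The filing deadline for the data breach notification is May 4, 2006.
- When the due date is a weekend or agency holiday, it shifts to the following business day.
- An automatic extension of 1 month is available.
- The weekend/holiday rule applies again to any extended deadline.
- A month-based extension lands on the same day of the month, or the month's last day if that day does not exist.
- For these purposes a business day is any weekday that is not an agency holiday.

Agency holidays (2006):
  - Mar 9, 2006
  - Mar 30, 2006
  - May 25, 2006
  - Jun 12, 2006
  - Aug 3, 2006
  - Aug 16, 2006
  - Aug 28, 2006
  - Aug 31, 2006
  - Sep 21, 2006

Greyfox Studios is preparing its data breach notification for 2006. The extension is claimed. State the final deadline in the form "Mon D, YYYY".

The stated deadline is May 4, 2006.
May 4, 2006 (Thursday) is already a business day.
Add 1 month to May 4, 2006: Jun 4, 2006.
Jun 4, 2006 is a Sunday, so it moves to the next business day, Jun 5, 2006 (Monday).
So the filing is due Jun 5, 2006.

Jun 5, 2006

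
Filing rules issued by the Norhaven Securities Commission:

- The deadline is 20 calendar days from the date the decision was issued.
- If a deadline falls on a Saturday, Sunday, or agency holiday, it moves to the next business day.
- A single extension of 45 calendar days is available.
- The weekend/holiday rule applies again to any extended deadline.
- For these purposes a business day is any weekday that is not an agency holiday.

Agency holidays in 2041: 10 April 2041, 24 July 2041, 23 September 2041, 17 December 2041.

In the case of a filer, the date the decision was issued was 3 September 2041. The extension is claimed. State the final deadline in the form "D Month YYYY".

20 calendar days after 3 September 2041 is 23 September 2041.
23 September 2041 is a listed holiday, so it moves to the next business day, 24 September 2041 (Tuesday).
With the 45-day extension, 24 September 2041 becomes 8 November 2041.
Since 8 November 2041 is a Friday and not a holiday, the date is unchanged.
Deadline: 8 November 2041.

8 November 2041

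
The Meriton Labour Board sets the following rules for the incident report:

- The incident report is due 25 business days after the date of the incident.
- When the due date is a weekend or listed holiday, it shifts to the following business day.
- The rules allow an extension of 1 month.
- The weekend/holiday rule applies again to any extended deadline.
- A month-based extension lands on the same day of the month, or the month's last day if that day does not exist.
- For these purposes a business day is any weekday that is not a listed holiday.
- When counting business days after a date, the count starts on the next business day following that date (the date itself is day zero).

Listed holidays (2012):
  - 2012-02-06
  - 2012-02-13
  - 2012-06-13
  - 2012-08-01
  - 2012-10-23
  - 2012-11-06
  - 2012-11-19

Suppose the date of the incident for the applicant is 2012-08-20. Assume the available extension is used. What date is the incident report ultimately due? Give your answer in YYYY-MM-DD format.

2012-10-24

Starting the day after 2012-08-20 and counting 25 business days lands on 2012-09-24.
2012-09-24 falls on a Monday, which is a business day, so no adjustment is needed.
The 1 month extension carries 2012-09-24 to 2012-10-24.
2012-10-24 (Wednesday) is already a business day.
The final due date is 2012-10-24.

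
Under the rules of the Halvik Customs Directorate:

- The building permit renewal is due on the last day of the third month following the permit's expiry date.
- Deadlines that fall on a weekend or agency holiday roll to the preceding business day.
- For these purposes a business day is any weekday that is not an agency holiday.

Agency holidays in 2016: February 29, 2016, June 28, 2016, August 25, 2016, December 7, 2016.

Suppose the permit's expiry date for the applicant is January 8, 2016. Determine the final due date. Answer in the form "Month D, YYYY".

3 months after January 8, 2016 falls in April 2016; the last day of that month is April 30, 2016.
April 30, 2016 falls on a Saturday. Rolling to the preceding business day gives April 29, 2016, a Friday.
So the filing is due April 29, 2016.

April 29, 2016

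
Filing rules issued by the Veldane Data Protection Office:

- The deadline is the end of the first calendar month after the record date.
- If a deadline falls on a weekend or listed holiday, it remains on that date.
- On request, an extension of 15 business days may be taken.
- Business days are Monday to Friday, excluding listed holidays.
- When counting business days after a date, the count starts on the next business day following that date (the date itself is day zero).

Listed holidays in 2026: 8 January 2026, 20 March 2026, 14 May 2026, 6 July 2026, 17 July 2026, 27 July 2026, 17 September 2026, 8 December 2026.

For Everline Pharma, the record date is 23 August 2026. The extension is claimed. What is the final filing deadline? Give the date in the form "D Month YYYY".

21 October 2026

1 month after 23 August 2026 is September 2026; that month ends on 30 September 2026.
30 September 2026 falls on a Wednesday. The rules make no weekend/holiday allowance, so it remains 30 September 2026.
The 15-business-day extension runs from 30 September 2026 to 21 October 2026.
21 October 2026 is a Wednesday; no weekend or holiday adjustment applies.
Final deadline: 21 October 2026.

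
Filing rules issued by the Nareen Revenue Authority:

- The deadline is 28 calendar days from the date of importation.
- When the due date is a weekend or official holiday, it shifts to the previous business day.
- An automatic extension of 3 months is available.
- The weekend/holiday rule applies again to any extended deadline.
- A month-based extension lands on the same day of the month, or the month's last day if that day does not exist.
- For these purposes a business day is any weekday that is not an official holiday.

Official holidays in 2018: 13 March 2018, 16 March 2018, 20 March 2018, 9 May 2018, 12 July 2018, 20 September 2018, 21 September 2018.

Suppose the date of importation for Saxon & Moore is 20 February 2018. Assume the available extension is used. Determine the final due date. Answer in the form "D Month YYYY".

19 June 2018

From 20 February 2018, 28 calendar days later is 20 March 2018.
20 March 2018 is a listed holiday, so it moves to the preceding business day, 19 March 2018 (Monday).
The 3 months extension carries 19 March 2018 to 19 June 2018.
19 June 2018 is a Tuesday and not a listed holiday, so it stands.
Final deadline: 19 June 2018.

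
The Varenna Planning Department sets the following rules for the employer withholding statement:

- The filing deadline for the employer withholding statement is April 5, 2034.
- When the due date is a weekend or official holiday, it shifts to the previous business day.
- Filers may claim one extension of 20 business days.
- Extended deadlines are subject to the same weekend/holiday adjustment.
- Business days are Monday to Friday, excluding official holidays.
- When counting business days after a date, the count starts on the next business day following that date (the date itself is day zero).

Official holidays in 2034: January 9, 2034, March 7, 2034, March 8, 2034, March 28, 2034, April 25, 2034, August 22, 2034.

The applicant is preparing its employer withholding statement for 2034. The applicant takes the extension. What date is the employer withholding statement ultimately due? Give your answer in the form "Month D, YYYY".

May 4, 2034

The statutory due date is April 5, 2034.
April 5, 2034 (Wednesday) is already a business day.
Applying the 20-business-day extension: 20 business days after April 5, 2034 is May 4, 2034.
Since May 4, 2034 is a Thursday and not a holiday, the date is unchanged.
Final deadline: May 4, 2034.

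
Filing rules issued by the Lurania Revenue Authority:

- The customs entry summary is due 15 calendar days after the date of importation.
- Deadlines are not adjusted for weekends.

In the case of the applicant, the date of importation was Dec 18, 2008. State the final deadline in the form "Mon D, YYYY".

Jan 2, 2009

Adding 15 calendar days to Dec 18, 2008 gives Jan 2, 2009.
Jan 2, 2009 is a Friday; no weekend or holiday adjustment applies.
Final deadline: Jan 2, 2009.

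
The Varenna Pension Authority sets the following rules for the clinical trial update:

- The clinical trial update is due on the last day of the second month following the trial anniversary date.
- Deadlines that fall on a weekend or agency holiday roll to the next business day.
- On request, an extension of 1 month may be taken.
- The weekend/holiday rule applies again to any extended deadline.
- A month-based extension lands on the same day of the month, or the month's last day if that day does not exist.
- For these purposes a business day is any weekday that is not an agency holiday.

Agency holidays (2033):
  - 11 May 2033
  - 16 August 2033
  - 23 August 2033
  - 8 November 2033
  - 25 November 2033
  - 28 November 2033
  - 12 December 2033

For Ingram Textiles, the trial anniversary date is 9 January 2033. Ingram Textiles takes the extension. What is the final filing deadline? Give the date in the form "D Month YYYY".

2 months after 9 January 2033 falls in March 2033; the last day of that month is 31 March 2033.
31 March 2033 (Thursday) is already a business day.
Applying the 1 month extension: 1 month after 31 March 2033 is 30 April 2033 (day 31 does not exist in April, so the month's last day is used).
30 April 2033 is a Saturday; the next business day is 2 May 2033 (Monday).
Final deadline: 2 May 2033.

2 May 2033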